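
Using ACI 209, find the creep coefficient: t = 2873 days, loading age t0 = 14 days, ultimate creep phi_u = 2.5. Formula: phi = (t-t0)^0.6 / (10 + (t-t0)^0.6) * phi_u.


dt = 2873 - 14 = 2859
phi = 2859^0.6 / (10 + 2859^0.6) * 2.5
= 2.305

2.305


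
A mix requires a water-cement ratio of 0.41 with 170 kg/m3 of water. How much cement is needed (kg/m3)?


Cement = water / (w/c)
= 170 / 0.41
= 414.6 kg/m3

414.6


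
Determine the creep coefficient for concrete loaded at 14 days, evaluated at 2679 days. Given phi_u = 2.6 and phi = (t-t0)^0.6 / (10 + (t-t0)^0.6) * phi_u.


dt = 2679 - 14 = 2665
phi = 2665^0.6 / (10 + 2665^0.6) * 2.6
= 2.39

2.39


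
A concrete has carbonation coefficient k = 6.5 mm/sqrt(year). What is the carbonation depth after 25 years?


depth = k * sqrt(t)
= 6.5 * sqrt(25)
= 32.5 mm

32.5


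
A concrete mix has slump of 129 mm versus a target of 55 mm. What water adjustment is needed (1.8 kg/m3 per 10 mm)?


Difference = 55 - 129 = -74 mm
Water adjustment = -74 * 1.8 / 10 = -13.3 kg/m3

-13.3


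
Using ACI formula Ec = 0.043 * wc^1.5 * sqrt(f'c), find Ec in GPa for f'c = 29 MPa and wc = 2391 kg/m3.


Ec = 0.043 * 2391^1.5 * sqrt(29) / 1000
= 27.07 GPa

27.07


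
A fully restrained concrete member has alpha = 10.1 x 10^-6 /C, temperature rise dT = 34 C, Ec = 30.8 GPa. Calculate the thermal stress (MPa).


sigma = alpha * dT * Ec
= 10.1e-6 * 34 * 30.8 * 1000
= 10.577 MPa

10.577


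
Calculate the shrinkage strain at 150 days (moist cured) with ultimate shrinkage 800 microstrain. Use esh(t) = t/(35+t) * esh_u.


esh(150) = 150 / (35 + 150) * 800
= 150 / 185 * 800
= 648.6 microstrain

648.6


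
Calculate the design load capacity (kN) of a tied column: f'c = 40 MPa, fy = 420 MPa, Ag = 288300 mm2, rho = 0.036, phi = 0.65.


Ast = rho * Ag = 0.036 * 288300 = 10378.8 mm2
phi*Pn = 0.65 * 0.80 * (0.85 * 40 * (288300 - 10378.8) + 420 * 10378.8) / 1000
= 7180.38 kN

7180.38


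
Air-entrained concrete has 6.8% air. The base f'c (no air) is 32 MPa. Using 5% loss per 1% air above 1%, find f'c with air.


Strength loss = (6.8 - 1) * 5 = 29.0%
f'c = 32 * (1 - 29.0/100)
= 22.72 MPa

22.72


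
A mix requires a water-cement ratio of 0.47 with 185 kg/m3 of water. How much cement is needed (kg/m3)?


Cement = water / (w/c)
= 185 / 0.47
= 393.6 kg/m3

393.6


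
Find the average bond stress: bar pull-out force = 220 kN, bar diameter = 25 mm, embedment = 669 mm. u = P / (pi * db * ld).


u = P / (pi * db * ld)
= 220 * 1000 / (pi * 25 * 669)
= 4.187 MPa

4.187


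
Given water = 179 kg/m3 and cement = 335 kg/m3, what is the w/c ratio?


w/c = water / cement
w/c = 179 / 335 = 0.534

0.534


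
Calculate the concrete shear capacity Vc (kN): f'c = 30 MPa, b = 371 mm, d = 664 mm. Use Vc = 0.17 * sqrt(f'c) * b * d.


Vc = 0.17 * sqrt(30) * 371 * 664 / 1000
= 229.38 kN

229.38


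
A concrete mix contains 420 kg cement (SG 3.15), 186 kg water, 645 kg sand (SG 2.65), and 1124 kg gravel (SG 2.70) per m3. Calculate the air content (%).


Vol cement = 420 / (3.15 * 1000) = 0.133333 m3
Vol water = 186 / 1000 = 0.186 m3
Vol sand = 645 / (2.65 * 1000) = 0.243396 m3
Vol gravel = 1124 / (2.70 * 1000) = 0.416296 m3
Total solid + water volume = 0.979026 m3
Air = (1 - 0.979026) * 100 = 2.1%

2.1


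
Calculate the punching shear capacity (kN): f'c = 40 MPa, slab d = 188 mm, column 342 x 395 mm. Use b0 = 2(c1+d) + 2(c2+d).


b0 = 2*(342 + 188) + 2*(395 + 188) = 2226 mm
Vc = 0.33 * sqrt(40) * 2226 * 188 / 1000
= 873.43 kN

873.43


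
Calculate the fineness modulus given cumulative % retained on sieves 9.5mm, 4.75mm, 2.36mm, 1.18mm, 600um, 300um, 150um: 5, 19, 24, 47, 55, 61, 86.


FM = sum(cumulative % retained) / 100
= 297 / 100
= 2.97

2.97


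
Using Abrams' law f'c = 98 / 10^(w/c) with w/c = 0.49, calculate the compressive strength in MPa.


f'c = 98 / 10^0.49
= 98 / 3.09
= 31.71 MPa

31.71


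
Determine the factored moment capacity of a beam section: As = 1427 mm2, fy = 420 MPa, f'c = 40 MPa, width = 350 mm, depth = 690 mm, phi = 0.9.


a = As * fy / (0.85 * f'c * b)
= 1427 * 420 / (0.85 * 40 * 350)
= 50.3647 mm
Mn = As * fy * (d - a/2) / 10^6
= 398.4518 kN-m
phi*Mn = 0.9 * 398.4518 = 358.61 kN-m

358.61


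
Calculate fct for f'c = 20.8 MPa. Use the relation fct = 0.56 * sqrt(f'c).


fct = 0.56 * sqrt(20.8)
= 0.56 * 4.561
= 2.554 MPa

2.554


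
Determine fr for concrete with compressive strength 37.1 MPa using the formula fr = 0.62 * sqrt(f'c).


fr = 0.62 * sqrt(37.1)
= 3.776 MPa

3.776


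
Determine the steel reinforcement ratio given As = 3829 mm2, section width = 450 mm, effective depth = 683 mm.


rho = As / (b * d)
= 3829 / (450 * 683)
= 0.0125

0.0125


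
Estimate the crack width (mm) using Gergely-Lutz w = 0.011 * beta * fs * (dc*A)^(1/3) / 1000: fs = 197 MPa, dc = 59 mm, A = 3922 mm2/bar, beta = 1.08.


w = 0.011 * beta * fs * (dc * A)^(1/3) / 1000
= 0.011 * 1.08 * 197 * (59 * 3922)^(1/3) / 1000
= 0.144 mm

0.144


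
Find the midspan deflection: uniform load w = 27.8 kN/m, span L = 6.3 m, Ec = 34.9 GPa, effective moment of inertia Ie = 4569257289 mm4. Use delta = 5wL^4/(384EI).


Convert: L = 6.3 m = 6300 mm, Ec = 34.9 GPa = 34900 MPa
delta = 5 * 27.8 * 6300^4 / (384 * 34900 * 4569257289)
= 3.58 mm

3.58


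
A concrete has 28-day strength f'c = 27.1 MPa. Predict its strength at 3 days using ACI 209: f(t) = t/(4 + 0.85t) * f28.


f(3) = 3 / (4 + 0.85 * 3) * 27.1
= 3 / 6.55 * 27.1
= 12.41 MPa

12.41


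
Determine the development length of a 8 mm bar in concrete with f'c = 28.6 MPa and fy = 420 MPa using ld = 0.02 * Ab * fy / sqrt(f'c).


Ab = pi * 8^2 / 4 = 50.265 mm2
ld = 0.02 * 50.265 * 420 / sqrt(28.6)
= 79.0 mm

79.0


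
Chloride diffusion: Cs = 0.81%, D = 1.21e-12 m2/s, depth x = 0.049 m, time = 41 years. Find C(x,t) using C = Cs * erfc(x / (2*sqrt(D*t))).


t_seconds = 41 * 365.25 * 24 * 3600 = 1293861600.0 s
arg = 0.049 / (2 * sqrt(1.21e-12 * 1293861600.0))
= 0.6192
erfc(0.6192) = 0.3812
C = 0.81 * 0.3812 = 0.3088%

0.3088


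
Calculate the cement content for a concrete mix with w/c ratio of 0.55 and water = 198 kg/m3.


Cement = water / (w/c)
= 198 / 0.55
= 360.0 kg/m3

360.0


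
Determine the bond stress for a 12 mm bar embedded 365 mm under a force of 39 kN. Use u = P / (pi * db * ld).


u = P / (pi * db * ld)
= 39 * 1000 / (pi * 12 * 365)
= 2.834 MPa

2.834


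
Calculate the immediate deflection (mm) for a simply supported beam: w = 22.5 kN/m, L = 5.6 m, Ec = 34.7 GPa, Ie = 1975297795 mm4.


Convert: L = 5.6 m = 5600 mm, Ec = 34.7 GPa = 34700 MPa
delta = 5 * 22.5 * 5600^4 / (384 * 34700 * 1975297795)
= 4.2 mm

4.2


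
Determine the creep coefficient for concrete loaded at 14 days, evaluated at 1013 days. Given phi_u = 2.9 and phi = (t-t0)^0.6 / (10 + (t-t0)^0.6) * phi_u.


dt = 1013 - 14 = 999
phi = 999^0.6 / (10 + 999^0.6) * 2.9
= 2.503

2.503


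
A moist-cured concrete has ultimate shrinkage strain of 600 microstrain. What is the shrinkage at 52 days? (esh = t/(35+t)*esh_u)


esh(52) = 52 / (35 + 52) * 600
= 52 / 87 * 600
= 358.6 microstrain

358.6


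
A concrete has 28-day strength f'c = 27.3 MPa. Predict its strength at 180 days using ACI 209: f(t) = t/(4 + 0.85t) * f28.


f(180) = 180 / (4 + 0.85 * 180) * 27.3
= 180 / 157.0 * 27.3
= 31.3 MPa

31.3


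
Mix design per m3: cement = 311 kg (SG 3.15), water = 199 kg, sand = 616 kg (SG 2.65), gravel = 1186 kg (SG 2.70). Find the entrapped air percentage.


Vol cement = 311 / (3.15 * 1000) = 0.09873 m3
Vol water = 199 / 1000 = 0.199 m3
Vol sand = 616 / (2.65 * 1000) = 0.232453 m3
Vol gravel = 1186 / (2.70 * 1000) = 0.439259 m3
Total solid + water volume = 0.969442 m3
Air = (1 - 0.969442) * 100 = 3.06%

3.06


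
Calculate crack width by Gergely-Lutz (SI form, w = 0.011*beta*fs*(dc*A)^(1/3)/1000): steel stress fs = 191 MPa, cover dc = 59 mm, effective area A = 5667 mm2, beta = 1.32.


w = 0.011 * beta * fs * (dc * A)^(1/3) / 1000
= 0.011 * 1.32 * 191 * (59 * 5667)^(1/3) / 1000
= 0.192 mm

0.192


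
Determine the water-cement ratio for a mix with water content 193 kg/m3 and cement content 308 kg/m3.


w/c = water / cement
w/c = 193 / 308 = 0.627

0.627


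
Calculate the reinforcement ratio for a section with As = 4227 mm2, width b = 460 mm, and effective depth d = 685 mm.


rho = As / (b * d)
= 4227 / (460 * 685)
= 0.0134

0.0134


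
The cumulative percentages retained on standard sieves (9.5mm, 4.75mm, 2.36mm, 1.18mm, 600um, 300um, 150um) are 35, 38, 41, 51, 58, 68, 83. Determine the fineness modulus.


FM = sum(cumulative % retained) / 100
= 374 / 100
= 3.74

3.74


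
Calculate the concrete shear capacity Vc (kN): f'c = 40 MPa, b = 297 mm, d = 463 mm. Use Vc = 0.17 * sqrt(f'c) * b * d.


Vc = 0.17 * sqrt(40) * 297 * 463 / 1000
= 147.85 kN

147.85


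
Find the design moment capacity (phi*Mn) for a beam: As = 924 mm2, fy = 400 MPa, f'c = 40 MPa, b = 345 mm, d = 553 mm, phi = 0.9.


a = As * fy / (0.85 * f'c * b)
= 924 * 400 / (0.85 * 40 * 345)
= 31.509 mm
Mn = As * fy * (d - a/2) / 10^6
= 198.5659 kN-m
phi*Mn = 0.9 * 198.5659 = 178.71 kN-m

178.71


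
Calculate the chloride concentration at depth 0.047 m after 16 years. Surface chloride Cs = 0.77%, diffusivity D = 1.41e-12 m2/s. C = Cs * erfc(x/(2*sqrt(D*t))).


t_seconds = 16 * 365.25 * 24 * 3600 = 504921600.0 s
arg = 0.047 / (2 * sqrt(1.41e-12 * 504921600.0))
= 0.8807
erfc(0.8807) = 0.2129
C = 0.77 * 0.2129 = 0.164%

0.164


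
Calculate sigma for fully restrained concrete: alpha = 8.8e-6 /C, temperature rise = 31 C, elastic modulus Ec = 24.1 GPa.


sigma = alpha * dT * Ec
= 8.8e-6 * 31 * 24.1 * 1000
= 6.574 MPa

6.574


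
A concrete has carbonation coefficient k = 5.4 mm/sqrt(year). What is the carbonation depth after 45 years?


depth = k * sqrt(t)
= 5.4 * sqrt(45)
= 36.22 mm

36.22


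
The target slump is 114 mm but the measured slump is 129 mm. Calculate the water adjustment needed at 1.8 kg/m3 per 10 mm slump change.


Difference = 114 - 129 = -15 mm
Water adjustment = -15 * 1.8 / 10 = -2.7 kg/m3

-2.7


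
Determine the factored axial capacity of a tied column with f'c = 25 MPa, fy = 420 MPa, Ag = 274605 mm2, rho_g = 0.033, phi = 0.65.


Ast = rho * Ag = 0.033 * 274605 = 9061.965 mm2
phi*Pn = 0.65 * 0.80 * (0.85 * 25 * (274605 - 9061.965) + 420 * 9061.965) / 1000
= 4913.38 kN

4913.38


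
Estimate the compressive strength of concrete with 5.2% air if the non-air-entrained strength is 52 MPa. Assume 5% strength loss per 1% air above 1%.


Strength loss = (5.2 - 1) * 5 = 21.0%
f'c = 52 * (1 - 21.0/100)
= 41.08 MPa

41.08


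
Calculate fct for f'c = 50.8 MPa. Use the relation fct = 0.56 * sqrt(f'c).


fct = 0.56 * sqrt(50.8)
= 0.56 * 7.127
= 3.991 MPa

3.991


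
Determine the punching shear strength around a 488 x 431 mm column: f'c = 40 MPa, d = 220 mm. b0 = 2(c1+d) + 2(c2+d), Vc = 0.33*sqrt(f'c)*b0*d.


b0 = 2*(488 + 220) + 2*(431 + 220) = 2718 mm
Vc = 0.33 * sqrt(40) * 2718 * 220 / 1000
= 1248.0 kN

1248.0


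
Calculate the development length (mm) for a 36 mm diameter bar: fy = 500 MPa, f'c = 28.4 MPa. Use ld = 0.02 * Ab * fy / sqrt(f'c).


Ab = pi * 36^2 / 4 = 1017.876 mm2
ld = 0.02 * 1017.876 * 500 / sqrt(28.4)
= 1910.0 mm

1910.0


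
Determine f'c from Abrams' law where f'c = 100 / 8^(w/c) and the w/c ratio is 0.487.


f'c = 100 / 8^0.487
= 100 / 2.753
= 36.32 MPa

36.32


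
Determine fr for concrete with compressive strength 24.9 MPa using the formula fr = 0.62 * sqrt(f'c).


fr = 0.62 * sqrt(24.9)
= 3.094 MPa

3.094


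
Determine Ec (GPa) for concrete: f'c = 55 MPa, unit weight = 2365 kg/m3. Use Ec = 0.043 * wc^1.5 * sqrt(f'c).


Ec = 0.043 * 2365^1.5 * sqrt(55) / 1000
= 36.68 GPa

36.68


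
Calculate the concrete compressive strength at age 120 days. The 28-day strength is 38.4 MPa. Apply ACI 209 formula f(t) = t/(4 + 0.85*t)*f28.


f(120) = 120 / (4 + 0.85 * 120) * 38.4
= 120 / 106.0 * 38.4
= 43.47 MPa

43.47


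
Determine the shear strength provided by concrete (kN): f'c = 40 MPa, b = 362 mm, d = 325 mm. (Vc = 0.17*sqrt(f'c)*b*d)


Vc = 0.17 * sqrt(40) * 362 * 325 / 1000
= 126.49 kN

126.49


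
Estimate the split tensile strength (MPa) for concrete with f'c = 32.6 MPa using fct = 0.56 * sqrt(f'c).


fct = 0.56 * sqrt(32.6)
= 0.56 * 5.71
= 3.197 MPa

3.197


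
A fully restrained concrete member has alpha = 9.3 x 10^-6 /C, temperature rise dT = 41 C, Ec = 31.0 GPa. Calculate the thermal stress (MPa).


sigma = alpha * dT * Ec
= 9.3e-6 * 41 * 31.0 * 1000
= 11.82 MPa

11.82


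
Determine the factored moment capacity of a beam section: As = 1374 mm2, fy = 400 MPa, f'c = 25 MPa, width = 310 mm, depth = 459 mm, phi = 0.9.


a = As * fy / (0.85 * f'c * b)
= 1374 * 400 / (0.85 * 25 * 310)
= 83.4307 mm
Mn = As * fy * (d - a/2) / 10^6
= 229.3396 kN-m
phi*Mn = 0.9 * 229.3396 = 206.41 kN-m

206.41


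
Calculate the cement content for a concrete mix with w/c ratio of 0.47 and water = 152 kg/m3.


Cement = water / (w/c)
= 152 / 0.47
= 323.4 kg/m3

323.4


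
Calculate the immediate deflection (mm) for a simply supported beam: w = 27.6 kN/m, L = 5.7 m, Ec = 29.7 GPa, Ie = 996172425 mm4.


Convert: L = 5.7 m = 5700 mm, Ec = 29.7 GPa = 29700 MPa
delta = 5 * 27.6 * 5700^4 / (384 * 29700 * 996172425)
= 12.82 mm

12.82


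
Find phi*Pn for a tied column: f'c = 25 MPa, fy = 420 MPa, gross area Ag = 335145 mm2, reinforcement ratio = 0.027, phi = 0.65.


Ast = rho * Ag = 0.027 * 335145 = 9048.915 mm2
phi*Pn = 0.65 * 0.80 * (0.85 * 25 * (335145 - 9048.915) + 420 * 9048.915) / 1000
= 5579.64 kN

5579.64


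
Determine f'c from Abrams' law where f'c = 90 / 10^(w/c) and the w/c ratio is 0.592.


f'c = 90 / 10^0.592
= 90 / 3.908
= 23.03 MPa

23.03


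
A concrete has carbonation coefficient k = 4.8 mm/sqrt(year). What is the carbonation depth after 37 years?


depth = k * sqrt(t)
= 4.8 * sqrt(37)
= 29.2 mm

29.2


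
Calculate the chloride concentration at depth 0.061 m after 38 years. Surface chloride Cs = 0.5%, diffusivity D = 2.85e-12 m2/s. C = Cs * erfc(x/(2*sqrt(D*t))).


t_seconds = 38 * 365.25 * 24 * 3600 = 1199188800.0 s
arg = 0.061 / (2 * sqrt(2.85e-12 * 1199188800.0))
= 0.5217
erfc(0.5217) = 0.4606
C = 0.5 * 0.4606 = 0.2303%

0.2303


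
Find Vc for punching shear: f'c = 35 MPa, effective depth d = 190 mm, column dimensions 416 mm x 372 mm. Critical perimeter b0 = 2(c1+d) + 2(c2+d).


b0 = 2*(416 + 190) + 2*(372 + 190) = 2336 mm
Vc = 0.33 * sqrt(35) * 2336 * 190 / 1000
= 866.51 kN

866.51


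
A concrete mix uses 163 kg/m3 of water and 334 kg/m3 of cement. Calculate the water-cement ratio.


w/c = water / cement
w/c = 163 / 334 = 0.488

0.488


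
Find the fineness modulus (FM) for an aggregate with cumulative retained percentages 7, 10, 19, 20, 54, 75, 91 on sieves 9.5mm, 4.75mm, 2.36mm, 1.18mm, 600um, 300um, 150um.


FM = sum(cumulative % retained) / 100
= 276 / 100
= 2.76

2.76


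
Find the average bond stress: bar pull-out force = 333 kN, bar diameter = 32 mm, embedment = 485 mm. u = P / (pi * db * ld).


u = P / (pi * db * ld)
= 333 * 1000 / (pi * 32 * 485)
= 6.83 MPa

6.83


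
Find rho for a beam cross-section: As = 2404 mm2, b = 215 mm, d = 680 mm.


rho = As / (b * d)
= 2404 / (215 * 680)
= 0.0164

0.0164


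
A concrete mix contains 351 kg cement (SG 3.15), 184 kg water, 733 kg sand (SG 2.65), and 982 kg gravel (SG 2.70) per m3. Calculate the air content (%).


Vol cement = 351 / (3.15 * 1000) = 0.111429 m3
Vol water = 184 / 1000 = 0.184 m3
Vol sand = 733 / (2.65 * 1000) = 0.276604 m3
Vol gravel = 982 / (2.70 * 1000) = 0.363704 m3
Total solid + water volume = 0.935736 m3
Air = (1 - 0.935736) * 100 = 6.43%

6.43


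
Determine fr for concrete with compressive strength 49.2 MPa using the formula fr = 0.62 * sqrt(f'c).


fr = 0.62 * sqrt(49.2)
= 4.349 MPa

4.349


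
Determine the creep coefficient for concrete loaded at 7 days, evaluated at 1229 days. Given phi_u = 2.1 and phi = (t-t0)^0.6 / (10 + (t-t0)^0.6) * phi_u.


dt = 1229 - 7 = 1222
phi = 1222^0.6 / (10 + 1222^0.6) * 2.1
= 1.841

1.841


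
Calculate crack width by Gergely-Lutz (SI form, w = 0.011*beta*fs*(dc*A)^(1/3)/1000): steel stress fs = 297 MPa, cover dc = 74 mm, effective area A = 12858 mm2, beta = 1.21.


w = 0.011 * beta * fs * (dc * A)^(1/3) / 1000
= 0.011 * 1.21 * 297 * (74 * 12858)^(1/3) / 1000
= 0.389 mm

0.389


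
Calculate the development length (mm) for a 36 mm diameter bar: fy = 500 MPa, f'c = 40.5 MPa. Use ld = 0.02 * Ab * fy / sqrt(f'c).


Ab = pi * 36^2 / 4 = 1017.876 mm2
ld = 0.02 * 1017.876 * 500 / sqrt(40.5)
= 1599.4 mm

1599.4


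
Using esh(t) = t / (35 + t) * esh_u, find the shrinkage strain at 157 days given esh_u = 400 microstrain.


esh(157) = 157 / (35 + 157) * 400
= 157 / 192 * 400
= 327.1 microstrain

327.1


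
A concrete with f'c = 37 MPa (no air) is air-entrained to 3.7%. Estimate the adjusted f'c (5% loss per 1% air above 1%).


Strength loss = (3.7 - 1) * 5 = 13.5%
f'c = 37 * (1 - 13.5/100)
= 32.01 MPa

32.01


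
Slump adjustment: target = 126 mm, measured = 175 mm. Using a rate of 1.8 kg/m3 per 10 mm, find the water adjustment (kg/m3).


Difference = 126 - 175 = -49 mm
Water adjustment = -49 * 1.8 / 10 = -8.8 kg/m3

-8.8


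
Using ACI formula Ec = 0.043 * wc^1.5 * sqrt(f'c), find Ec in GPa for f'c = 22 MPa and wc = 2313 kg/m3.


Ec = 0.043 * 2313^1.5 * sqrt(22) / 1000
= 22.44 GPa

22.44


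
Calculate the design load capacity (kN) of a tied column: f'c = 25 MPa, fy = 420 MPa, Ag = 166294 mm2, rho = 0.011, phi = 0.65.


Ast = rho * Ag = 0.011 * 166294 = 1829.234 mm2
phi*Pn = 0.65 * 0.80 * (0.85 * 25 * (166294 - 1829.234) + 420 * 1829.234) / 1000
= 2216.84 kN

2216.84


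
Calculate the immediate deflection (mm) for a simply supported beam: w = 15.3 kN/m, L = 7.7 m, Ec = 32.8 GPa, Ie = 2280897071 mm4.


Convert: L = 7.7 m = 7700 mm, Ec = 32.8 GPa = 32800 MPa
delta = 5 * 15.3 * 7700^4 / (384 * 32800 * 2280897071)
= 9.36 mm

9.36


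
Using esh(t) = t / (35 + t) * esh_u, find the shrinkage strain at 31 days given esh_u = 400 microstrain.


esh(31) = 31 / (35 + 31) * 400
= 31 / 66 * 400
= 187.9 microstrain

187.9


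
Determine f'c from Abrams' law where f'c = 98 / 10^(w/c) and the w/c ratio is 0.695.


f'c = 98 / 10^0.695
= 98 / 4.955
= 19.78 MPa

19.78


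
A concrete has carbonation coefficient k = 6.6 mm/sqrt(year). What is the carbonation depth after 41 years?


depth = k * sqrt(t)
= 6.6 * sqrt(41)
= 42.26 mm

42.26


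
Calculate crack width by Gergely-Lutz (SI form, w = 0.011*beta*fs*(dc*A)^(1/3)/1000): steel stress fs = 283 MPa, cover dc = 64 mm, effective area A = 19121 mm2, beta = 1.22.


w = 0.011 * beta * fs * (dc * A)^(1/3) / 1000
= 0.011 * 1.22 * 283 * (64 * 19121)^(1/3) / 1000
= 0.406 mm

0.406


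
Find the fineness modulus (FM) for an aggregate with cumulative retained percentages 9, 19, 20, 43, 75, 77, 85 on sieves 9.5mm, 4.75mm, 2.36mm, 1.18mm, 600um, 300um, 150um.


FM = sum(cumulative % retained) / 100
= 328 / 100
= 3.28

3.28


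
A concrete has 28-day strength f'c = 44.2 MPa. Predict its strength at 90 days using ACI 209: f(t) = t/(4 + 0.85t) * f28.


f(90) = 90 / (4 + 0.85 * 90) * 44.2
= 90 / 80.5 * 44.2
= 49.42 MPa

49.42


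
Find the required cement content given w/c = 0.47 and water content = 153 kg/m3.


Cement = water / (w/c)
= 153 / 0.47
= 325.5 kg/m3

325.5


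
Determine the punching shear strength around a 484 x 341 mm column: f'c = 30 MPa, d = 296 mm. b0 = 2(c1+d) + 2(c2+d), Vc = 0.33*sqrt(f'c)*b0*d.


b0 = 2*(484 + 296) + 2*(341 + 296) = 2834 mm
Vc = 0.33 * sqrt(30) * 2834 * 296 / 1000
= 1516.23 kN

1516.23


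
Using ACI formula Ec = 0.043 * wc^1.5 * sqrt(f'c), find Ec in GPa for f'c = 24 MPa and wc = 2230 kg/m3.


Ec = 0.043 * 2230^1.5 * sqrt(24) / 1000
= 22.18 GPa

22.18


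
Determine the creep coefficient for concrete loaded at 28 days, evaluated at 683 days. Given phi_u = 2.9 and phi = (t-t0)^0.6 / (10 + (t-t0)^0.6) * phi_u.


dt = 683 - 28 = 655
phi = 655^0.6 / (10 + 655^0.6) * 2.9
= 2.408

2.408


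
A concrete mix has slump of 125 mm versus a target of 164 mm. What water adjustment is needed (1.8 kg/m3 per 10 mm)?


Difference = 164 - 125 = 39 mm
Water adjustment = 39 * 1.8 / 10 = 7.0 kg/m3

7.0


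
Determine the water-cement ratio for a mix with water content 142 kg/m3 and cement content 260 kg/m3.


w/c = water / cement
w/c = 142 / 260 = 0.546

0.546


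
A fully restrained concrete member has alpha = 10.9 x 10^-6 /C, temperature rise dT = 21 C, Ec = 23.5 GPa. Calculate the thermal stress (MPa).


sigma = alpha * dT * Ec
= 10.9e-6 * 21 * 23.5 * 1000
= 5.379 MPa

5.379


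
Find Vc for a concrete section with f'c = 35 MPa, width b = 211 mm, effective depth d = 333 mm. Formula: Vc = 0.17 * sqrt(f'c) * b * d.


Vc = 0.17 * sqrt(35) * 211 * 333 / 1000
= 70.67 kN

70.67


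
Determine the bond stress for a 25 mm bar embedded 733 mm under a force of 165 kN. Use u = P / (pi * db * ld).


u = P / (pi * db * ld)
= 165 * 1000 / (pi * 25 * 733)
= 2.866 MPa

2.866


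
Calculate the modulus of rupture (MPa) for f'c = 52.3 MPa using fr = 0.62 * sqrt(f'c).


fr = 0.62 * sqrt(52.3)
= 4.484 MPa

4.484


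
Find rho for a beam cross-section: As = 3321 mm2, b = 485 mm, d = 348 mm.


rho = As / (b * d)
= 3321 / (485 * 348)
= 0.0197

0.0197


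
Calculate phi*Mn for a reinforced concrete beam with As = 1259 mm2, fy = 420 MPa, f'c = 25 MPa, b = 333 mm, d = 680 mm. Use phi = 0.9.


a = As * fy / (0.85 * f'c * b)
= 1259 * 420 / (0.85 * 25 * 333)
= 74.726 mm
Mn = As * fy * (d - a/2) / 10^6
= 339.8136 kN-m
phi*Mn = 0.9 * 339.8136 = 305.83 kN-m

305.83


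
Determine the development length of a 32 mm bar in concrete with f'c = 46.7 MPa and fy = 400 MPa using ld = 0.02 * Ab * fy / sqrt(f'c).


Ab = pi * 32^2 / 4 = 804.248 mm2
ld = 0.02 * 804.248 * 400 / sqrt(46.7)
= 941.5 mm

941.5


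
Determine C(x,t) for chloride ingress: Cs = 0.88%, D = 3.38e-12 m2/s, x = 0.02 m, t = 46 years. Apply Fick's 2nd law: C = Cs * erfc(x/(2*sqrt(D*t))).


t_seconds = 46 * 365.25 * 24 * 3600 = 1451649600.0 s
arg = 0.02 / (2 * sqrt(3.38e-12 * 1451649600.0))
= 0.1428
erfc(0.1428) = 0.84
C = 0.88 * 0.84 = 0.7392%

0.7392


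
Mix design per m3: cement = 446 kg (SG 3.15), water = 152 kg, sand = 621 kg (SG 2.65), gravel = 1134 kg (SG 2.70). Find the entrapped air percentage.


Vol cement = 446 / (3.15 * 1000) = 0.141587 m3
Vol water = 152 / 1000 = 0.152 m3
Vol sand = 621 / (2.65 * 1000) = 0.23434 m3
Vol gravel = 1134 / (2.70 * 1000) = 0.42 m3
Total solid + water volume = 0.947927 m3
Air = (1 - 0.947927) * 100 = 5.21%

5.21


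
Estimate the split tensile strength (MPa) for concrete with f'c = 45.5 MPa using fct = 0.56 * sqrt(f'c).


fct = 0.56 * sqrt(45.5)
= 0.56 * 6.745
= 3.777 MPa

3.777


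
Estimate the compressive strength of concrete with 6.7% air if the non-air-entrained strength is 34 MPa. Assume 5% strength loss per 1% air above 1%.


Strength loss = (6.7 - 1) * 5 = 28.5%
f'c = 34 * (1 - 28.5/100)
= 24.31 MPa

24.31


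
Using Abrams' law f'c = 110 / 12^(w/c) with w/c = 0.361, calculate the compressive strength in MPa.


f'c = 110 / 12^0.361
= 110 / 2.452
= 44.85 MPa

44.85


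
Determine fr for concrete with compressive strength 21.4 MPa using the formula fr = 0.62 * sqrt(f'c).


fr = 0.62 * sqrt(21.4)
= 2.868 MPa

2.868


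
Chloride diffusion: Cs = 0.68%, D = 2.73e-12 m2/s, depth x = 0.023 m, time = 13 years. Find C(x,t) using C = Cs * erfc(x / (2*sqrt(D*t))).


t_seconds = 13 * 365.25 * 24 * 3600 = 410248800.0 s
arg = 0.023 / (2 * sqrt(2.73e-12 * 410248800.0))
= 0.3436
erfc(0.3436) = 0.627
C = 0.68 * 0.627 = 0.4264%

0.4264


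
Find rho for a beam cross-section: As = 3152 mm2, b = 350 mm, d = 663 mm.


rho = As / (b * d)
= 3152 / (350 * 663)
= 0.0136

0.0136


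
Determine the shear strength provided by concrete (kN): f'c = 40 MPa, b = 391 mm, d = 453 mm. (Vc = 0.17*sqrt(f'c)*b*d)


Vc = 0.17 * sqrt(40) * 391 * 453 / 1000
= 190.44 kN

190.44


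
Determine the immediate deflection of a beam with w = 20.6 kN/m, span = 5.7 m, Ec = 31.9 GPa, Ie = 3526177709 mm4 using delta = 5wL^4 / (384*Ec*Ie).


Convert: L = 5.7 m = 5700 mm, Ec = 31.9 GPa = 31900 MPa
delta = 5 * 20.6 * 5700^4 / (384 * 31900 * 3526177709)
= 2.52 mm

2.52


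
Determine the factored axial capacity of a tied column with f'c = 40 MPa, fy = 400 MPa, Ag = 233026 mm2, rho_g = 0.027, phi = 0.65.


Ast = rho * Ag = 0.027 * 233026 = 6291.702 mm2
phi*Pn = 0.65 * 0.80 * (0.85 * 40 * (233026 - 6291.702) + 400 * 6291.702) / 1000
= 5317.34 kN

5317.34


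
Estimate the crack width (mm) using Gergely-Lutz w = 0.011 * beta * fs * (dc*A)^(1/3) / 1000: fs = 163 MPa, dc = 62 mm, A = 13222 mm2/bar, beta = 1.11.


w = 0.011 * beta * fs * (dc * A)^(1/3) / 1000
= 0.011 * 1.11 * 163 * (62 * 13222)^(1/3) / 1000
= 0.186 mm

0.186


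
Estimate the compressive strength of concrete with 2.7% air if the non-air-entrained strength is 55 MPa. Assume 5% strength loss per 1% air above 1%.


Strength loss = (2.7 - 1) * 5 = 8.5%
f'c = 55 * (1 - 8.5/100)
= 50.33 MPa

50.33


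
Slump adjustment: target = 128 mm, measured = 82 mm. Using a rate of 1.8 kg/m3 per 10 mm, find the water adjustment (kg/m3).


Difference = 128 - 82 = 46 mm
Water adjustment = 46 * 1.8 / 10 = 8.3 kg/m3

8.3


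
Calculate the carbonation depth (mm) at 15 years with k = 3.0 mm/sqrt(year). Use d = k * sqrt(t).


depth = k * sqrt(t)
= 3.0 * sqrt(15)
= 11.62 mm

11.62


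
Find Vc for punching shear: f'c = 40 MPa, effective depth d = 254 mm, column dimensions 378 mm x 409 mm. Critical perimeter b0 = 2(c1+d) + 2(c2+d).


b0 = 2*(378 + 254) + 2*(409 + 254) = 2590 mm
Vc = 0.33 * sqrt(40) * 2590 * 254 / 1000
= 1373.02 kN

1373.02


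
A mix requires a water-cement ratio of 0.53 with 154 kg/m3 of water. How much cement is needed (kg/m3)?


Cement = water / (w/c)
= 154 / 0.53
= 290.6 kg/m3

290.6


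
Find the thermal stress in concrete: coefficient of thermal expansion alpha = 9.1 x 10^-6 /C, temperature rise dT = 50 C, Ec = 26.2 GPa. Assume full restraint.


sigma = alpha * dT * Ec
= 9.1e-6 * 50 * 26.2 * 1000
= 11.921 MPa

11.921


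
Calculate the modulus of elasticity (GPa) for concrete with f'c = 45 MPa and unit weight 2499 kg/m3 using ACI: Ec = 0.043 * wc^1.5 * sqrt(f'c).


Ec = 0.043 * 2499^1.5 * sqrt(45) / 1000
= 36.03 GPa

36.03


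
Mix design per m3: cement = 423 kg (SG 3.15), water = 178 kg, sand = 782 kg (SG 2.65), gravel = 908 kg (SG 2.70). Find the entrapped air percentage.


Vol cement = 423 / (3.15 * 1000) = 0.134286 m3
Vol water = 178 / 1000 = 0.178 m3
Vol sand = 782 / (2.65 * 1000) = 0.295094 m3
Vol gravel = 908 / (2.70 * 1000) = 0.336296 m3
Total solid + water volume = 0.943676 m3
Air = (1 - 0.943676) * 100 = 5.63%

5.63


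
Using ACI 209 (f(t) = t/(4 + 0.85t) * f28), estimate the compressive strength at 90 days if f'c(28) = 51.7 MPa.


f(90) = 90 / (4 + 0.85 * 90) * 51.7
= 90 / 80.5 * 51.7
= 57.8 MPa

57.8


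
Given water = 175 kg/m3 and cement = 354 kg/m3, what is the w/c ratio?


w/c = water / cement
w/c = 175 / 354 = 0.494

0.494


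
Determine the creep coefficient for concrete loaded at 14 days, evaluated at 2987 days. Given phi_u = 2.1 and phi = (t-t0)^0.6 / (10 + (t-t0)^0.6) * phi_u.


dt = 2987 - 14 = 2973
phi = 2973^0.6 / (10 + 2973^0.6) * 2.1
= 1.94

1.94


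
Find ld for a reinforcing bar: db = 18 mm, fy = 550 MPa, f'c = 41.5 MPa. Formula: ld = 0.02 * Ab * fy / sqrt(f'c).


Ab = pi * 18^2 / 4 = 254.469 mm2
ld = 0.02 * 254.469 * 550 / sqrt(41.5)
= 434.5 mm

434.5


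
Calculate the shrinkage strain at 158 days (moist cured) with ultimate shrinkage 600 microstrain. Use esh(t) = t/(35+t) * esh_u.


esh(158) = 158 / (35 + 158) * 600
= 158 / 193 * 600
= 491.2 microstrain

491.2


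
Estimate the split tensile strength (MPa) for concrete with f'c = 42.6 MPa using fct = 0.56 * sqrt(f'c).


fct = 0.56 * sqrt(42.6)
= 0.56 * 6.527
= 3.655 MPa

3.655


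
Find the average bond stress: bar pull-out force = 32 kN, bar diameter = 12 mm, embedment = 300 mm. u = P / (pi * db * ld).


u = P / (pi * db * ld)
= 32 * 1000 / (pi * 12 * 300)
= 2.829 MPa

2.829


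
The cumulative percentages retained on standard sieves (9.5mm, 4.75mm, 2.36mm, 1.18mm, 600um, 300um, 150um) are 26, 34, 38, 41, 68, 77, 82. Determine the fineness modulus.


FM = sum(cumulative % retained) / 100
= 366 / 100
= 3.66

3.66


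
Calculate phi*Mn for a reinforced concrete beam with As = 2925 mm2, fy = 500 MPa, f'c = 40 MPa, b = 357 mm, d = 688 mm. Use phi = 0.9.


a = As * fy / (0.85 * f'c * b)
= 2925 * 500 / (0.85 * 40 * 357)
= 120.4894 mm
Mn = As * fy * (d - a/2) / 10^6
= 918.0921 kN-m
phi*Mn = 0.9 * 918.0921 = 826.28 kN-m

826.28


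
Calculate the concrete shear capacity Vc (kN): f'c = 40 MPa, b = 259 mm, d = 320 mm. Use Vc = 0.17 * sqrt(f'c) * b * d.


Vc = 0.17 * sqrt(40) * 259 * 320 / 1000
= 89.11 kN

89.11


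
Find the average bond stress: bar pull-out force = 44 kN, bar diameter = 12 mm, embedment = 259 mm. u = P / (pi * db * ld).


u = P / (pi * db * ld)
= 44 * 1000 / (pi * 12 * 259)
= 4.506 MPa

4.506


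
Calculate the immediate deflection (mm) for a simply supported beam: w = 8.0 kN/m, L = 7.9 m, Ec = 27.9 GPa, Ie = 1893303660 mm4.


Convert: L = 7.9 m = 7900 mm, Ec = 27.9 GPa = 27900 MPa
delta = 5 * 8.0 * 7900^4 / (384 * 27900 * 1893303660)
= 7.68 mm

7.68


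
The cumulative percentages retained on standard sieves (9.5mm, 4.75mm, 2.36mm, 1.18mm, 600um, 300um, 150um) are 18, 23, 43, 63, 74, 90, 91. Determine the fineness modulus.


FM = sum(cumulative % retained) / 100
= 402 / 100
= 4.02

4.02


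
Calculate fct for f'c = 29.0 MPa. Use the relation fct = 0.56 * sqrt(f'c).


fct = 0.56 * sqrt(29.0)
= 0.56 * 5.385
= 3.016 MPa

3.016


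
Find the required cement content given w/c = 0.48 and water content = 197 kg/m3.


Cement = water / (w/c)
= 197 / 0.48
= 410.4 kg/m3

410.4


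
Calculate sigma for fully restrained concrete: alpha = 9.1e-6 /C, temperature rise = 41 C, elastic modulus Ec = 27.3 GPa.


sigma = alpha * dT * Ec
= 9.1e-6 * 41 * 27.3 * 1000
= 10.186 MPa

10.186


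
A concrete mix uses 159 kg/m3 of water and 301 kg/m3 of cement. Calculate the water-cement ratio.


w/c = water / cement
w/c = 159 / 301 = 0.528

0.528


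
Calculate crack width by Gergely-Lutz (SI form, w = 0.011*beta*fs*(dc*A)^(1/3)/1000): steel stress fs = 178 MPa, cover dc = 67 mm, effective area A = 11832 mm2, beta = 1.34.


w = 0.011 * beta * fs * (dc * A)^(1/3) / 1000
= 0.011 * 1.34 * 178 * (67 * 11832)^(1/3) / 1000
= 0.243 mm

0.243


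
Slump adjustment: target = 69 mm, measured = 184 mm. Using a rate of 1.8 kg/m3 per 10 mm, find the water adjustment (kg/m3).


Difference = 69 - 184 = -115 mm
Water adjustment = -115 * 1.8 / 10 = -20.7 kg/m3

-20.7


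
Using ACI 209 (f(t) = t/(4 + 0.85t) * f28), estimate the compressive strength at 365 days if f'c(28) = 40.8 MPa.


f(365) = 365 / (4 + 0.85 * 365) * 40.8
= 365 / 314.25 * 40.8
= 47.39 MPa

47.39


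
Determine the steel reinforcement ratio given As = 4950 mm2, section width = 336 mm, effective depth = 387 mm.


rho = As / (b * d)
= 4950 / (336 * 387)
= 0.0381

0.0381


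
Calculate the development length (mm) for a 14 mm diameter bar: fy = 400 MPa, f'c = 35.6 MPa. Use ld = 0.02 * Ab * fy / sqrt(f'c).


Ab = pi * 14^2 / 4 = 153.938 mm2
ld = 0.02 * 153.938 * 400 / sqrt(35.6)
= 206.4 mm

206.4


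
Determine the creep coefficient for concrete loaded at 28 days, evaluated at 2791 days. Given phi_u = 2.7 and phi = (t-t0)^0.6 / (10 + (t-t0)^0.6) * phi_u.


dt = 2791 - 28 = 2763
phi = 2763^0.6 / (10 + 2763^0.6) * 2.7
= 2.486

2.486


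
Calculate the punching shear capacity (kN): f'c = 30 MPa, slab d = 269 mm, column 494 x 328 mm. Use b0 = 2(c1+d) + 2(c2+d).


b0 = 2*(494 + 269) + 2*(328 + 269) = 2720 mm
Vc = 0.33 * sqrt(30) * 2720 * 269 / 1000
= 1322.5 kN

1322.5


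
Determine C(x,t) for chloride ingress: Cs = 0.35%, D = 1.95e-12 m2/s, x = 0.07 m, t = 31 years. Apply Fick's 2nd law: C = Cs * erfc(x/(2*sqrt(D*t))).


t_seconds = 31 * 365.25 * 24 * 3600 = 978285600.0 s
arg = 0.07 / (2 * sqrt(1.95e-12 * 978285600.0))
= 0.8013
erfc(0.8013) = 0.2571
C = 0.35 * 0.2571 = 0.09%

0.09


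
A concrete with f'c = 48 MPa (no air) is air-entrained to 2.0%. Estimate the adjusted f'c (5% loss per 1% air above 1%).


Strength loss = (2.0 - 1) * 5 = 5.0%
f'c = 48 * (1 - 5.0/100)
= 45.6 MPa

45.6


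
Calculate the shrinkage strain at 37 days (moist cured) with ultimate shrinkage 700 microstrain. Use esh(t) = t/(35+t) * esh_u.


esh(37) = 37 / (35 + 37) * 700
= 37 / 72 * 700
= 359.7 microstrain

359.7


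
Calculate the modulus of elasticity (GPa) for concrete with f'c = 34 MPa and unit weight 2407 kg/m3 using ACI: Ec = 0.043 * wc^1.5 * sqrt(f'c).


Ec = 0.043 * 2407^1.5 * sqrt(34) / 1000
= 29.61 GPa

29.61


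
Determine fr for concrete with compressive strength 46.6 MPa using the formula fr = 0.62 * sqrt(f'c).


fr = 0.62 * sqrt(46.6)
= 4.232 MPa

4.232


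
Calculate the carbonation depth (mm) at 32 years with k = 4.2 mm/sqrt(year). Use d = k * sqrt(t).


depth = k * sqrt(t)
= 4.2 * sqrt(32)
= 23.76 mm

23.76


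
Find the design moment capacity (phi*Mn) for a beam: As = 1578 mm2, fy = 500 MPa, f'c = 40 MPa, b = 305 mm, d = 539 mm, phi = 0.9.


a = As * fy / (0.85 * f'c * b)
= 1578 * 500 / (0.85 * 40 * 305)
= 76.0849 mm
Mn = As * fy * (d - a/2) / 10^6
= 395.2555 kN-m
phi*Mn = 0.9 * 395.2555 = 355.73 kN-m

355.73


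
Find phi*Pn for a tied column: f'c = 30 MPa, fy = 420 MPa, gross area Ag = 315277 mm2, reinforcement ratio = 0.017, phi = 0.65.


Ast = rho * Ag = 0.017 * 315277 = 5359.709 mm2
phi*Pn = 0.65 * 0.80 * (0.85 * 30 * (315277 - 5359.709) + 420 * 5359.709) / 1000
= 5280.06 kN

5280.06


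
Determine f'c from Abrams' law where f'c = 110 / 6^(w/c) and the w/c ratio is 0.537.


f'c = 110 / 6^0.537
= 110 / 2.617
= 42.03 MPa

42.03


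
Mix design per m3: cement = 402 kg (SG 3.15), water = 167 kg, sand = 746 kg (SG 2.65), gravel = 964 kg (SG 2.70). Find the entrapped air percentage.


Vol cement = 402 / (3.15 * 1000) = 0.127619 m3
Vol water = 167 / 1000 = 0.167 m3
Vol sand = 746 / (2.65 * 1000) = 0.281509 m3
Vol gravel = 964 / (2.70 * 1000) = 0.357037 m3
Total solid + water volume = 0.933166 m3
Air = (1 - 0.933166) * 100 = 6.68%

6.68


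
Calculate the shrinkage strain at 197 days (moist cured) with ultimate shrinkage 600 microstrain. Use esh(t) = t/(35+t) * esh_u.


esh(197) = 197 / (35 + 197) * 600
= 197 / 232 * 600
= 509.5 microstrain

509.5


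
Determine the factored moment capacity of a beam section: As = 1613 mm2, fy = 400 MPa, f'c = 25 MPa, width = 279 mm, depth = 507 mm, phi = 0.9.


a = As * fy / (0.85 * f'c * b)
= 1613 * 400 / (0.85 * 25 * 279)
= 108.8256 mm
Mn = As * fy * (d - a/2) / 10^6
= 292.0092 kN-m
phi*Mn = 0.9 * 292.0092 = 262.81 kN-m

262.81


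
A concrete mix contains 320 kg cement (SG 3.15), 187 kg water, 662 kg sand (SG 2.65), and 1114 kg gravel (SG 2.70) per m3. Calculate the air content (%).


Vol cement = 320 / (3.15 * 1000) = 0.101587 m3
Vol water = 187 / 1000 = 0.187 m3
Vol sand = 662 / (2.65 * 1000) = 0.249811 m3
Vol gravel = 1114 / (2.70 * 1000) = 0.412593 m3
Total solid + water volume = 0.950991 m3
Air = (1 - 0.950991) * 100 = 4.9%

4.9


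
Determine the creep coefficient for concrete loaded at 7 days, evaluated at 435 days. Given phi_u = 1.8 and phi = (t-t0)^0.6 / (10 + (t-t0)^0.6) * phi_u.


dt = 435 - 7 = 428
phi = 428^0.6 / (10 + 428^0.6) * 1.8
= 1.424

1.424


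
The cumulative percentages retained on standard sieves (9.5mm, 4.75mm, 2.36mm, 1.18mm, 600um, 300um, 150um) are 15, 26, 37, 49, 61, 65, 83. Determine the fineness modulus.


FM = sum(cumulative % retained) / 100
= 336 / 100
= 3.36

3.36


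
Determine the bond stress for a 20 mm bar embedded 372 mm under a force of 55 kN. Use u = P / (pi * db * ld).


u = P / (pi * db * ld)
= 55 * 1000 / (pi * 20 * 372)
= 2.353 MPa

2.353


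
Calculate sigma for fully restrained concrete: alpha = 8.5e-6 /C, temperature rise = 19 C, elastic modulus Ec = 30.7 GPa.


sigma = alpha * dT * Ec
= 8.5e-6 * 19 * 30.7 * 1000
= 4.958 MPa

4.958


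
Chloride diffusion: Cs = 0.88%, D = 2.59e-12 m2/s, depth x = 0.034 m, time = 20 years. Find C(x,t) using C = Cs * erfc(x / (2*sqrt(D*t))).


t_seconds = 20 * 365.25 * 24 * 3600 = 631152000.0 s
arg = 0.034 / (2 * sqrt(2.59e-12 * 631152000.0))
= 0.4205
erfc(0.4205) = 0.5521
C = 0.88 * 0.5521 = 0.4858%

0.4858


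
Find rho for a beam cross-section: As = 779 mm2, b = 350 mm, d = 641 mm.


rho = As / (b * d)
= 779 / (350 * 641)
= 0.0035

0.0035


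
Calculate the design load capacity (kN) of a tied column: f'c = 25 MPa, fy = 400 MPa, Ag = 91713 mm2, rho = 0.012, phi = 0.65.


Ast = rho * Ag = 0.012 * 91713 = 1100.556 mm2
phi*Pn = 0.65 * 0.80 * (0.85 * 25 * (91713 - 1100.556) + 400 * 1100.556) / 1000
= 1230.18 kN

1230.18


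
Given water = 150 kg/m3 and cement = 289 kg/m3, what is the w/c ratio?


w/c = water / cement
w/c = 150 / 289 = 0.519

0.519


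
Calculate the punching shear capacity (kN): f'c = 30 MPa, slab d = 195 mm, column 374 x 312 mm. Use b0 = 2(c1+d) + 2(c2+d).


b0 = 2*(374 + 195) + 2*(312 + 195) = 2152 mm
Vc = 0.33 * sqrt(30) * 2152 * 195 / 1000
= 758.49 kN

758.49


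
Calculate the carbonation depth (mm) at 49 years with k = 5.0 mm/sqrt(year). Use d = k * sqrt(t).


depth = k * sqrt(t)
= 5.0 * sqrt(49)
= 35.0 mm

35.0


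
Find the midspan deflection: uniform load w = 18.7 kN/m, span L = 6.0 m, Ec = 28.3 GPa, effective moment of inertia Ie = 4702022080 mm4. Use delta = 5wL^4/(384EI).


Convert: L = 6.0 m = 6000 mm, Ec = 28.3 GPa = 28300 MPa
delta = 5 * 18.7 * 6000^4 / (384 * 28300 * 4702022080)
= 2.37 mm

2.37


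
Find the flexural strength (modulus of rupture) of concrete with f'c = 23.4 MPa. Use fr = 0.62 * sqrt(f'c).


fr = 0.62 * sqrt(23.4)
= 2.999 MPa

2.999


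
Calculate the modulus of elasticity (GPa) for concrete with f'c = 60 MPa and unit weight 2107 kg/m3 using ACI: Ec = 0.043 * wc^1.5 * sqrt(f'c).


Ec = 0.043 * 2107^1.5 * sqrt(60) / 1000
= 32.21 GPa

32.21


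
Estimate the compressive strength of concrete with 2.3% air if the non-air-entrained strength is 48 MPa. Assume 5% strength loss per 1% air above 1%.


Strength loss = (2.3 - 1) * 5 = 6.5%
f'c = 48 * (1 - 6.5/100)
= 44.88 MPa

44.88


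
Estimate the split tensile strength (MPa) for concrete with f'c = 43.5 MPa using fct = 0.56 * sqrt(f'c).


fct = 0.56 * sqrt(43.5)
= 0.56 * 6.595
= 3.693 MPa

3.693


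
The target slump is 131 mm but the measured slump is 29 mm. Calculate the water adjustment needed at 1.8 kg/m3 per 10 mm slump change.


Difference = 131 - 29 = 102 mm
Water adjustment = 102 * 1.8 / 10 = 18.4 kg/m3

18.4


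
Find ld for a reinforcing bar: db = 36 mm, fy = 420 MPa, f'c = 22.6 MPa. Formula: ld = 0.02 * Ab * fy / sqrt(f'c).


Ab = pi * 36^2 / 4 = 1017.876 mm2
ld = 0.02 * 1017.876 * 420 / sqrt(22.6)
= 1798.5 mm

1798.5


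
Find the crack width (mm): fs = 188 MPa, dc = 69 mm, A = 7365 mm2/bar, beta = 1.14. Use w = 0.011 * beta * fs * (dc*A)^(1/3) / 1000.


w = 0.011 * beta * fs * (dc * A)^(1/3) / 1000
= 0.011 * 1.14 * 188 * (69 * 7365)^(1/3) / 1000
= 0.188 mm

0.188


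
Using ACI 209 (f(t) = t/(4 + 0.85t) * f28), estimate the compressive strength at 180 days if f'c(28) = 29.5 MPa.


f(180) = 180 / (4 + 0.85 * 180) * 29.5
= 180 / 157.0 * 29.5
= 33.82 MPa

33.82
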